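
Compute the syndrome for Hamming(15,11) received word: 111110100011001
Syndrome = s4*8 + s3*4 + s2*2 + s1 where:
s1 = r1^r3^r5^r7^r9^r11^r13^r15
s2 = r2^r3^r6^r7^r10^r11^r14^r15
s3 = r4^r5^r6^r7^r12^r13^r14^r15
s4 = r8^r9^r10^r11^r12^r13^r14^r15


s1=0, s2=1, s3=1, s4=1

Syndrome = 14 (error at position 14)


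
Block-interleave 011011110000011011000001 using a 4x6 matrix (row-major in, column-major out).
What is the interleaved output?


Matrix:
  011011
  110000
  011011
  000001
Read columns: 010011101010000010101011

010011101010000010101011


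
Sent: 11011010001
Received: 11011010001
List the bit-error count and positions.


XOR: 00000000000

0 errors (received matches sent)


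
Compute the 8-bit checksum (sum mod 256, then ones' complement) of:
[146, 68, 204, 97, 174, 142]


Sum = 831 mod 256 = 63
Complement = 192

192


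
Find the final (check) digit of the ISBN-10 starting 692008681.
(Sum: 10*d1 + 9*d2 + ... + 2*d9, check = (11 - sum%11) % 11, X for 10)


Weighted sum: 247
247 mod 11 = 5

Check digit: 6


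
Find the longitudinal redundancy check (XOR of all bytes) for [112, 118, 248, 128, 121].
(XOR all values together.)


XOR chain: 112 ^ 118 ^ 248 ^ 128 ^ 121 = 7

7


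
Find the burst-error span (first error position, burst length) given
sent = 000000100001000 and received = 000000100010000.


XOR: 000000000011000

Burst at position 10, length 2


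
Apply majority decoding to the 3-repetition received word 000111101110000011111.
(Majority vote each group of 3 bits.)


Groups: 000, 111, 101, 110, 000, 011, 111
Majority votes: 0111011

0111011


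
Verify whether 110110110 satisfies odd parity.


Number of 1s: 6

No, parity error (6 ones)


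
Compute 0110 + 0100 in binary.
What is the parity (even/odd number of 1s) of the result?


0110 = 6
0100 = 4
Sum = 10 = 1010
1s count = 2

even parity (2 ones in 1010)


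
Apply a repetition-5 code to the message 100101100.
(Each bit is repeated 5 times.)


Each bit -> 5 copies

111110000000000111110000011111111110000000000


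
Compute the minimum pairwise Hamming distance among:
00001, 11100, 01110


Comparing all pairs, minimum distance: 2
Can detect 1 errors, correct 0 errors

2


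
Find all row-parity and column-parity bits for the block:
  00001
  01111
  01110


Row parities: 101
Column parities: 00000

Row P: 101, Col P: 00000, Corner: 0


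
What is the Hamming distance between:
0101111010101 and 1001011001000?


XOR: 1100100011101
Count of 1s: 7

7


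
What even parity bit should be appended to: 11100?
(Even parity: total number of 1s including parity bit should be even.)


Number of 1s in data: 3
Parity bit: 1

1


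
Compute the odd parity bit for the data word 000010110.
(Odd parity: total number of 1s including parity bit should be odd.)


Number of 1s in data: 3
Parity bit: 0

0


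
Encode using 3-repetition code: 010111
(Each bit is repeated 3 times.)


Each bit -> 3 copies

000111000111111111


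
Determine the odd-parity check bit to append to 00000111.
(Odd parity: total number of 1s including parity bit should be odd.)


Number of 1s in data: 3
Parity bit: 0

0


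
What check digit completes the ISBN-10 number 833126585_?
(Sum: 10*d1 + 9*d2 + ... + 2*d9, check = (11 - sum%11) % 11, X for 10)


Weighted sum: 234
234 mod 11 = 3

Check digit: 8


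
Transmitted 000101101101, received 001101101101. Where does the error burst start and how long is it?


XOR: 001000000000

Burst at position 2, length 1


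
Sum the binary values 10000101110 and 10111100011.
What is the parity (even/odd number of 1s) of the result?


10000101110 = 1070
10111100011 = 1507
Sum = 2577 = 101000010001
1s count = 4

even parity (4 ones in 101000010001)


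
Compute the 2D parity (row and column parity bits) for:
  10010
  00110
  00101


Row parities: 000
Column parities: 10001

Row P: 000, Col P: 10001, Corner: 0


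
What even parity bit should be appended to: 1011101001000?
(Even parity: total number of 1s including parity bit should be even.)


Number of 1s in data: 6
Parity bit: 0

0


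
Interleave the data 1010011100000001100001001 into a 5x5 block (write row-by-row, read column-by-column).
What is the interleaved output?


Matrix:
  10100
  11100
  00000
  11000
  01001
Read columns: 1101001011110000000000001

1101001011110000000000001


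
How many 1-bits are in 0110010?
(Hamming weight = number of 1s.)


Counting 1s in 0110010

3


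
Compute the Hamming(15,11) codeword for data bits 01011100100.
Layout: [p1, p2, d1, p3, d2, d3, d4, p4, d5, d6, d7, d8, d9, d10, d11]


Parity bits: p1=0, p2=0, p3=1, p4=1

000110111100100


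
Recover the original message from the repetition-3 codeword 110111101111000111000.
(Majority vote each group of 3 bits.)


Groups: 110, 111, 101, 111, 000, 111, 000
Majority votes: 1111010

1111010


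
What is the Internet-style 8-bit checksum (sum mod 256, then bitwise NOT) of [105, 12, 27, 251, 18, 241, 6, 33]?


Sum = 693 mod 256 = 181
Complement = 74

74


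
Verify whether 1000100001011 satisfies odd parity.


Number of 1s: 5

Yes, parity is correct (5 ones)


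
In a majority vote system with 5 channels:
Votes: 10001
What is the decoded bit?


Ones: 2 out of 5
Threshold: 3

0 (2/5 voted 1)


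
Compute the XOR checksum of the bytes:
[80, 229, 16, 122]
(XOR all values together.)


XOR chain: 80 ^ 229 ^ 16 ^ 122 = 223

223


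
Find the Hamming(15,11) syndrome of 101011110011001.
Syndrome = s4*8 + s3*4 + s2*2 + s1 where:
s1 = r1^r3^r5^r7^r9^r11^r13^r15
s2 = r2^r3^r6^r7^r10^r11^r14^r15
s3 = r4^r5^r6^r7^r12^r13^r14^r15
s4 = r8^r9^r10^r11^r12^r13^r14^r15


s1=0, s2=1, s3=1, s4=0

Syndrome = 6 (error at position 6)


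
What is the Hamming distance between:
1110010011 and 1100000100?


XOR: 0010010111
Count of 1s: 5

5


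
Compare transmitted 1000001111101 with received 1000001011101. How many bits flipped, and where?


XOR: 0000000100000

1 error(s) at position(s): 7


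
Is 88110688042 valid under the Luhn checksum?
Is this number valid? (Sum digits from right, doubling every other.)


Luhn sum = 46
46 mod 10 = 6

Invalid (Luhn sum mod 10 = 6)


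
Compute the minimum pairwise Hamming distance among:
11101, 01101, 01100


Comparing all pairs, minimum distance: 1
Can detect 0 errors, correct 0 errors

1


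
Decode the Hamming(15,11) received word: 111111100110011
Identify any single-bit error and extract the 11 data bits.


Syndrome = 0: no error detected

Data: 11110110011 (no errors)


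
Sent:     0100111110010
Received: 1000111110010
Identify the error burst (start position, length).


XOR: 1100000000000

Burst at position 0, length 2


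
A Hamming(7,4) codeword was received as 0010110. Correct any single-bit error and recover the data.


Syndrome = 0: no error detected

Data: 1110 (no errors)


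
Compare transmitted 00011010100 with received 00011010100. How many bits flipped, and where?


XOR: 00000000000

0 errors (received matches sent)


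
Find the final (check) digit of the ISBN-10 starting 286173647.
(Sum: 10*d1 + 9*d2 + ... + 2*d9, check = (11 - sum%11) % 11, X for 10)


Weighted sum: 254
254 mod 11 = 1

Check digit: X


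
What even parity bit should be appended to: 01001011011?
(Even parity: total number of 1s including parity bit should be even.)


Number of 1s in data: 6
Parity bit: 0

0


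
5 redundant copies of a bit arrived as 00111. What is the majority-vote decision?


Ones: 3 out of 5
Threshold: 3

1 (3/5 voted 1)


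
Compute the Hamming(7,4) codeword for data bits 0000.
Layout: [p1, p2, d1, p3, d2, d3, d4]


Parity bits: p1=0, p2=0, p3=0

0000000


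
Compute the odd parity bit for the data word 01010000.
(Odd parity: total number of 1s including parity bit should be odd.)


Number of 1s in data: 2
Parity bit: 1

1


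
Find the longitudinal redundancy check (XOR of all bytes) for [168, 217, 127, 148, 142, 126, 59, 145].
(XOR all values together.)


XOR chain: 168 ^ 217 ^ 127 ^ 148 ^ 142 ^ 126 ^ 59 ^ 145 = 192

192


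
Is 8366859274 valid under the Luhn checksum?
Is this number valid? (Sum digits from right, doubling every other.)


Luhn sum = 51
51 mod 10 = 1

Invalid (Luhn sum mod 10 = 1)


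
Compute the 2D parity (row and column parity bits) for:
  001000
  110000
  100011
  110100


Row parities: 1011
Column parities: 101111

Row P: 1011, Col P: 101111, Corner: 1


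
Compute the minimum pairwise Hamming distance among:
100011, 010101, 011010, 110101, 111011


Comparing all pairs, minimum distance: 1
Can detect 0 errors, correct 0 errors

1


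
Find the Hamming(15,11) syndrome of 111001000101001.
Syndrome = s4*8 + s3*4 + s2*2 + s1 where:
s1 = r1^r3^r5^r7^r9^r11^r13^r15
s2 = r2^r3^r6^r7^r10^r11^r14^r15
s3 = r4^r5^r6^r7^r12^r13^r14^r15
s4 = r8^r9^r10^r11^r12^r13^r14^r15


s1=1, s2=1, s3=1, s4=1

Syndrome = 15 (error at position 15)


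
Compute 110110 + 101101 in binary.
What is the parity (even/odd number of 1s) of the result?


110110 = 54
101101 = 45
Sum = 99 = 1100011
1s count = 4

even parity (4 ones in 1100011)


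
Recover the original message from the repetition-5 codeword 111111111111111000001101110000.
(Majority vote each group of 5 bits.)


Groups: 11111, 11111, 11111, 00000, 11011, 10000
Majority votes: 111010

111010


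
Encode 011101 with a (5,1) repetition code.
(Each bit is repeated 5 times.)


Each bit -> 5 copies

000001111111111111110000011111


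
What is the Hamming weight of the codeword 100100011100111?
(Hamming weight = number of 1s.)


Counting 1s in 100100011100111

8


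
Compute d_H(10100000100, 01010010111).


XOR: 11110010011
Count of 1s: 7

7


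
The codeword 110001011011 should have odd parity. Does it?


Number of 1s: 7

Yes, parity is correct (7 ones)


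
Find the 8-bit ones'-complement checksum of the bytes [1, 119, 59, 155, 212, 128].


Sum = 674 mod 256 = 162
Complement = 93

93


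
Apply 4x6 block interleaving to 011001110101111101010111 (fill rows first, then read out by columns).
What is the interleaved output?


Matrix:
  011001
  110101
  111101
  010111
Read columns: 011011111010011100011111

011011111010011100011111


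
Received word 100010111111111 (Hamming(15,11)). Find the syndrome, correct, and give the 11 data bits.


Syndrome = 3: error at position 3

Data: 11011111111 (corrected bit 3)


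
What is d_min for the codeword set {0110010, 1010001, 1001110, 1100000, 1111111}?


Comparing all pairs, minimum distance: 3
Can detect 2 errors, correct 1 errors

3


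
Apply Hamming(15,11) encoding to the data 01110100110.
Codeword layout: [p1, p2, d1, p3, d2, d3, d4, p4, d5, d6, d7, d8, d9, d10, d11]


Parity bits: p1=1, p2=0, p3=1, p4=1

100111110100110


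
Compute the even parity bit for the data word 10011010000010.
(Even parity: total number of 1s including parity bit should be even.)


Number of 1s in data: 5
Parity bit: 1

1


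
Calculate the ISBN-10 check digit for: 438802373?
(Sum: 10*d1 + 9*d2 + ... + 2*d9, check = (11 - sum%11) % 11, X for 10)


Weighted sum: 236
236 mod 11 = 5

Check digit: 6


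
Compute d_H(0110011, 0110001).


XOR: 0000010
Count of 1s: 1

1


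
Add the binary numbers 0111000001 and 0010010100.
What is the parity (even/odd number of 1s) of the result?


0111000001 = 449
0010010100 = 148
Sum = 597 = 1001010101
1s count = 5

odd parity (5 ones in 1001010101)


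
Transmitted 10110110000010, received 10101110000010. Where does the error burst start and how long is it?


XOR: 00011000000000

Burst at position 3, length 2


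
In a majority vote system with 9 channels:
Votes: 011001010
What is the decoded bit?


Ones: 4 out of 9
Threshold: 5

0 (4/9 voted 1)


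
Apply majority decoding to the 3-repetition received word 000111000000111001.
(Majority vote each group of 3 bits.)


Groups: 000, 111, 000, 000, 111, 001
Majority votes: 010010

010010


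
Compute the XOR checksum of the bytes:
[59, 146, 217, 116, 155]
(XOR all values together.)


XOR chain: 59 ^ 146 ^ 217 ^ 116 ^ 155 = 159

159


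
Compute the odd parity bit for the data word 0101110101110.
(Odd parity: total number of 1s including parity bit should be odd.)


Number of 1s in data: 8
Parity bit: 1

1


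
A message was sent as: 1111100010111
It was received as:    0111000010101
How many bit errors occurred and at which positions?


XOR: 1000100000010

3 error(s) at position(s): 0, 4, 11


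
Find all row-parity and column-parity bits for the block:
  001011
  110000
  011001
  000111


Row parities: 1011
Column parities: 100101

Row P: 1011, Col P: 100101, Corner: 1


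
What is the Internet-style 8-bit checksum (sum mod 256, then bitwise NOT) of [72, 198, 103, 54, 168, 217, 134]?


Sum = 946 mod 256 = 178
Complement = 77

77


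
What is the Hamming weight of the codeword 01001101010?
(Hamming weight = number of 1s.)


Counting 1s in 01001101010

5


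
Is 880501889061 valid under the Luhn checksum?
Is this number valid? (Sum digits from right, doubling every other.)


Luhn sum = 49
49 mod 10 = 9

Invalid (Luhn sum mod 10 = 9)


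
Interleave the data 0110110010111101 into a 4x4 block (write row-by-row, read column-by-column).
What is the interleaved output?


Matrix:
  0110
  1100
  1011
  1101
Read columns: 0111110110100011

0111110110100011


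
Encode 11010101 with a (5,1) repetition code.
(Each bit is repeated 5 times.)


Each bit -> 5 copies

1111111111000001111100000111110000011111


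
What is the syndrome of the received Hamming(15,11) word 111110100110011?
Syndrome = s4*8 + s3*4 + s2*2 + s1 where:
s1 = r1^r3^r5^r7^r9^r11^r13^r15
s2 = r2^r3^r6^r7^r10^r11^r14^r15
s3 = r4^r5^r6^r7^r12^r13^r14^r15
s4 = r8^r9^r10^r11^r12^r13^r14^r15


s1=0, s2=1, s3=1, s4=0

Syndrome = 6 (error at position 6)


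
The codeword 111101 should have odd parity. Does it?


Number of 1s: 5

Yes, parity is correct (5 ones)


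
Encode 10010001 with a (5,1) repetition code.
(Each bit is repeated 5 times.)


Each bit -> 5 copies

1111100000000001111100000000000000011111


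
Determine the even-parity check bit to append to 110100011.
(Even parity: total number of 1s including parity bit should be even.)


Number of 1s in data: 5
Parity bit: 1

1


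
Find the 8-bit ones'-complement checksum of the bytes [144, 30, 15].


Sum = 189 mod 256 = 189
Complement = 66

66


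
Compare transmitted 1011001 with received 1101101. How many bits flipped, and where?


XOR: 0110100

3 error(s) at position(s): 1, 2, 4


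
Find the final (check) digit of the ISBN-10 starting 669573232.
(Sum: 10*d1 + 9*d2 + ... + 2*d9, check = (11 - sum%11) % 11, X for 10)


Weighted sum: 299
299 mod 11 = 2

Check digit: 9


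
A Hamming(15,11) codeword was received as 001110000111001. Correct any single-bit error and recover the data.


Syndrome = 0: no error detected

Data: 11000111001 (no errors)


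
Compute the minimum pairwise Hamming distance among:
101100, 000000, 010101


Comparing all pairs, minimum distance: 3
Can detect 2 errors, correct 1 errors

3


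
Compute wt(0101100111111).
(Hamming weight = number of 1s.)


Counting 1s in 0101100111111

9


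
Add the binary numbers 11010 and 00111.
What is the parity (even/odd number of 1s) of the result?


11010 = 26
00111 = 7
Sum = 33 = 100001
1s count = 2

even parity (2 ones in 100001)


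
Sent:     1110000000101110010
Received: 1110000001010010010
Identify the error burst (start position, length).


XOR: 0000000001111100000

Burst at position 9, length 5


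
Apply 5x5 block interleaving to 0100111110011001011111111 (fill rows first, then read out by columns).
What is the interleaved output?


Matrix:
  01001
  11110
  01100
  10111
  11111
Read columns: 0101111101011110101110011

0101111101011110101110011


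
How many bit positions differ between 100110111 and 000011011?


XOR: 100101100
Count of 1s: 4

4


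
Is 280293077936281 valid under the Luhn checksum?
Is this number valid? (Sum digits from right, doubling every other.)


Luhn sum = 65
65 mod 10 = 5

Invalid (Luhn sum mod 10 = 5)


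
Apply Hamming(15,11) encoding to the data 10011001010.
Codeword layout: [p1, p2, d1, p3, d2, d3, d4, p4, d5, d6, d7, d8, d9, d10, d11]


Parity bits: p1=1, p2=1, p3=1, p4=1

111100111001010


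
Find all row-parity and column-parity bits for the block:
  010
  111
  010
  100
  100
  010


Row parities: 111111
Column parities: 101

Row P: 111111, Col P: 101, Corner: 0


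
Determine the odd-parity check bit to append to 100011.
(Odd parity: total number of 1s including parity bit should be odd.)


Number of 1s in data: 3
Parity bit: 0

0


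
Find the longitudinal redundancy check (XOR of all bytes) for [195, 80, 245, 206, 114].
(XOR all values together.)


XOR chain: 195 ^ 80 ^ 245 ^ 206 ^ 114 = 218

218


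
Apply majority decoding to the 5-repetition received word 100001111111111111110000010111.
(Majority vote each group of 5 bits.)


Groups: 10000, 11111, 11111, 11111, 00000, 10111
Majority votes: 011101

011101


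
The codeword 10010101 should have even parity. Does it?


Number of 1s: 4

Yes, parity is correct (4 ones)


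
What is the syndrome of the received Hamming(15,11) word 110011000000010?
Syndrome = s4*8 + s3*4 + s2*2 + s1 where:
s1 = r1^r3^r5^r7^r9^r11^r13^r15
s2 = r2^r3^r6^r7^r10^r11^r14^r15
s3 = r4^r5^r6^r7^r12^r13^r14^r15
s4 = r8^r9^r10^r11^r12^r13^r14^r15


s1=0, s2=1, s3=1, s4=1

Syndrome = 14 (error at position 14)


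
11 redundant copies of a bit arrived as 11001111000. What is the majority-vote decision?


Ones: 6 out of 11
Threshold: 6

1 (6/11 voted 1)


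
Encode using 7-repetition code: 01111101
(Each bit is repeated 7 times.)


Each bit -> 7 copies

00000001111111111111111111111111111111111100000001111111


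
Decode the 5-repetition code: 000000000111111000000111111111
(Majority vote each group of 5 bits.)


Groups: 00000, 00001, 11111, 00000, 01111, 11111
Majority votes: 001011

001011


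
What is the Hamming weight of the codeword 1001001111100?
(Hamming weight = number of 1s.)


Counting 1s in 1001001111100

7


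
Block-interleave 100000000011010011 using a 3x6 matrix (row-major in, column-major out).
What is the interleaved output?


Matrix:
  100000
  000011
  010011
Read columns: 100001000000011011

100001000000011011


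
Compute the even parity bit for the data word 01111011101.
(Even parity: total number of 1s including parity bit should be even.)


Number of 1s in data: 8
Parity bit: 0

0


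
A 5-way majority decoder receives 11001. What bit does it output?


Ones: 3 out of 5
Threshold: 3

1 (3/5 voted 1)


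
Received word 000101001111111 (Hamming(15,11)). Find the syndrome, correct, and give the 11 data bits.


Syndrome = 10: error at position 10

Data: 00101011111 (corrected bit 10)


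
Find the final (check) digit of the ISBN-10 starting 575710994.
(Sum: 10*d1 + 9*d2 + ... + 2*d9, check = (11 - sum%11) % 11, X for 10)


Weighted sum: 279
279 mod 11 = 4

Check digit: 7


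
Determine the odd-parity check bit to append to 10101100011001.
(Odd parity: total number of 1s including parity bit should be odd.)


Number of 1s in data: 7
Parity bit: 0

0


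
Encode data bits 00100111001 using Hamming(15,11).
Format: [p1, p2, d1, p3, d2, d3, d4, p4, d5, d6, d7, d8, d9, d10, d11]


Parity bits: p1=0, p2=0, p3=1, p4=0

000101000111001


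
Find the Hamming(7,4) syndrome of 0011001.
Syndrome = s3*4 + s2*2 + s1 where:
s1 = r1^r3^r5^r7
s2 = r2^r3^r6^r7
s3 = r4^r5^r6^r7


s1=0, s2=0, s3=0

Syndrome = 0 (no error)


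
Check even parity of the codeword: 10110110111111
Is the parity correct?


Number of 1s: 11

No, parity error (11 ones)


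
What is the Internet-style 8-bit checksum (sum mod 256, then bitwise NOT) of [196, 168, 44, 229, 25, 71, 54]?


Sum = 787 mod 256 = 19
Complement = 236

236


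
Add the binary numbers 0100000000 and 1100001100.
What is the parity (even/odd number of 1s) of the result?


0100000000 = 256
1100001100 = 780
Sum = 1036 = 10000001100
1s count = 3

odd parity (3 ones in 10000001100)


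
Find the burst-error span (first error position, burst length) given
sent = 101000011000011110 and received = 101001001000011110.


XOR: 000001010000000000

Burst at position 5, length 3


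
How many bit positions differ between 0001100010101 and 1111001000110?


XOR: 1110101010011
Count of 1s: 8

8


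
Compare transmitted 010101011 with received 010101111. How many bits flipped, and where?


XOR: 000000100

1 error(s) at position(s): 6


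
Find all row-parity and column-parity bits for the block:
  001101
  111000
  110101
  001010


Row parities: 1100
Column parities: 001010

Row P: 1100, Col P: 001010, Corner: 0


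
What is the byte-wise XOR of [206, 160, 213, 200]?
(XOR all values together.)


XOR chain: 206 ^ 160 ^ 213 ^ 200 = 115

115


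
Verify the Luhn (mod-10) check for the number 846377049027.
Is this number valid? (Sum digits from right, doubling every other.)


Luhn sum = 53
53 mod 10 = 3

Invalid (Luhn sum mod 10 = 3)


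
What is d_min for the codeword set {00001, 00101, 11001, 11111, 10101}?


Comparing all pairs, minimum distance: 1
Can detect 0 errors, correct 0 errors

1


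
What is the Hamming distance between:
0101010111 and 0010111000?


XOR: 0111101111
Count of 1s: 8

8


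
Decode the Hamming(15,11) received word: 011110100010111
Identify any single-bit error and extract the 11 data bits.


Syndrome = 0: no error detected

Data: 11010010111 (no errors)


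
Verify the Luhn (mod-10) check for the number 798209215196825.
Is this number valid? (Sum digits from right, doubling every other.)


Luhn sum = 77
77 mod 10 = 7

Invalid (Luhn sum mod 10 = 7)


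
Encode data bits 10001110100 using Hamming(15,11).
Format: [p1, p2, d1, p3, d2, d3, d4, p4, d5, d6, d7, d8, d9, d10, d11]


Parity bits: p1=0, p2=1, p3=1, p4=0

011100001110100


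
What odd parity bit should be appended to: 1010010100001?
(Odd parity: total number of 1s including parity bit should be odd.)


Number of 1s in data: 5
Parity bit: 0

0


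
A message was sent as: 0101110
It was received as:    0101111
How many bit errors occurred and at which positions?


XOR: 0000001

1 error(s) at position(s): 6


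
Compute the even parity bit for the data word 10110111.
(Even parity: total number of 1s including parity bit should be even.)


Number of 1s in data: 6
Parity bit: 0

0


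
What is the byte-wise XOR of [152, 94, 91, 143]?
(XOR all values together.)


XOR chain: 152 ^ 94 ^ 91 ^ 143 = 18

18


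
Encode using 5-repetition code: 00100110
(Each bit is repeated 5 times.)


Each bit -> 5 copies

0000000000111110000000000111111111100000


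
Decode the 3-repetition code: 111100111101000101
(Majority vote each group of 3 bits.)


Groups: 111, 100, 111, 101, 000, 101
Majority votes: 101101

101101


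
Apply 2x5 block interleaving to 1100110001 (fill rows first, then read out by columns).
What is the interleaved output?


Matrix:
  11001
  10001
Read columns: 1110000011

1110000011


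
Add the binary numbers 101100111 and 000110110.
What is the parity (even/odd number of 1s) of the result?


101100111 = 359
000110110 = 54
Sum = 413 = 110011101
1s count = 6

even parity (6 ones in 110011101)


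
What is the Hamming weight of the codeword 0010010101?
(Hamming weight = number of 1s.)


Counting 1s in 0010010101

4


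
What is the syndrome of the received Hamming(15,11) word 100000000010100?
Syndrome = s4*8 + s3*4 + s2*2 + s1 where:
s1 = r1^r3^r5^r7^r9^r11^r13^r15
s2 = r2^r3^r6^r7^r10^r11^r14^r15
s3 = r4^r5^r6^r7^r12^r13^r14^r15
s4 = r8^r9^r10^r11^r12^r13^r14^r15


s1=1, s2=1, s3=1, s4=0

Syndrome = 7 (error at position 7)


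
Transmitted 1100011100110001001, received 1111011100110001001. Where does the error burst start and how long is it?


XOR: 0011000000000000000

Burst at position 2, length 2


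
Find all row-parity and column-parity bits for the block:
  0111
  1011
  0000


Row parities: 110
Column parities: 1100

Row P: 110, Col P: 1100, Corner: 0


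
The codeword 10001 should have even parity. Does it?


Number of 1s: 2

Yes, parity is correct (2 ones)


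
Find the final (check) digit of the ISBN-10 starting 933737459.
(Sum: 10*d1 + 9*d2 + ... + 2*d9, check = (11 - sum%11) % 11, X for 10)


Weighted sum: 292
292 mod 11 = 6

Check digit: 5


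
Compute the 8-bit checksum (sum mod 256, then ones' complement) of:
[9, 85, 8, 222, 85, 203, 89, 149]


Sum = 850 mod 256 = 82
Complement = 173

173


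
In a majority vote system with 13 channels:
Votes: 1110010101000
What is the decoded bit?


Ones: 6 out of 13
Threshold: 7

0 (6/13 voted 1)


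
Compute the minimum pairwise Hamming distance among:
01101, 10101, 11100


Comparing all pairs, minimum distance: 2
Can detect 1 errors, correct 0 errors

2


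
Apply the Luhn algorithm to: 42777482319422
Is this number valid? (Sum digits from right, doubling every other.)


Luhn sum = 66
66 mod 10 = 6

Invalid (Luhn sum mod 10 = 6)


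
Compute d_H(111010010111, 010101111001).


XOR: 101111101110
Count of 1s: 9

9


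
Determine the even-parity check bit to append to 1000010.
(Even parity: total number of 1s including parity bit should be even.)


Number of 1s in data: 2
Parity bit: 0

0


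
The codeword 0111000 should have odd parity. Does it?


Number of 1s: 3

Yes, parity is correct (3 ones)


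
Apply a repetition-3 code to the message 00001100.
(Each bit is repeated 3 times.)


Each bit -> 3 copies

000000000000111111000000


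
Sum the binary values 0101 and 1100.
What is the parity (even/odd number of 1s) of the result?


0101 = 5
1100 = 12
Sum = 17 = 10001
1s count = 2

even parity (2 ones in 10001)


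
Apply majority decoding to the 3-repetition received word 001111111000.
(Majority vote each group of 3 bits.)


Groups: 001, 111, 111, 000
Majority votes: 0110

0110


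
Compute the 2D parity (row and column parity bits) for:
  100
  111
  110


Row parities: 110
Column parities: 101

Row P: 110, Col P: 101, Corner: 0


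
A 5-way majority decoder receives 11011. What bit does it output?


Ones: 4 out of 5
Threshold: 3

1 (4/5 voted 1)


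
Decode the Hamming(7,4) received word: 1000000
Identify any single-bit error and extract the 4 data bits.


Syndrome = 1: error at position 1

Data: 0000 (corrected bit 1)


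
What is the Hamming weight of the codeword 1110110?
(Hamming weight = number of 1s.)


Counting 1s in 1110110

5


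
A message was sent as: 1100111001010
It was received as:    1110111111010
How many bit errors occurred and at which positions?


XOR: 0010000110000

3 error(s) at position(s): 2, 7, 8


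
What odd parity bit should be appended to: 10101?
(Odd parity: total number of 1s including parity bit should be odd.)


Number of 1s in data: 3
Parity bit: 0

0


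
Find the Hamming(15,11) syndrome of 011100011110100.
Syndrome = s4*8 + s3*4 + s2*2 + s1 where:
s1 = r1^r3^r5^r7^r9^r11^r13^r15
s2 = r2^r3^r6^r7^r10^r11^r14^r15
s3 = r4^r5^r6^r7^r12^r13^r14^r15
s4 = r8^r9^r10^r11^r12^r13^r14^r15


s1=0, s2=0, s3=0, s4=1

Syndrome = 8 (error at position 8)


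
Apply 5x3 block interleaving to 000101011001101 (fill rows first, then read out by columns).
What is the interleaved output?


Matrix:
  000
  101
  011
  001
  101
Read columns: 010010010001111

010010010001111


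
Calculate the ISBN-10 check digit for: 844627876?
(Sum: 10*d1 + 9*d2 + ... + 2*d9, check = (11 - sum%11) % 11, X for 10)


Weighted sum: 302
302 mod 11 = 5

Check digit: 6


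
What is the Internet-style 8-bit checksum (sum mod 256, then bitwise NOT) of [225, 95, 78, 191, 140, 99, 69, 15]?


Sum = 912 mod 256 = 144
Complement = 111

111


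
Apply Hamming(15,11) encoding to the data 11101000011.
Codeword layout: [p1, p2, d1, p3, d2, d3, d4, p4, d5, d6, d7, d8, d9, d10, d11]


Parity bits: p1=0, p2=0, p3=0, p4=1

001011011000011


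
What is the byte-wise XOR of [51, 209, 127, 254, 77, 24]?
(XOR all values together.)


XOR chain: 51 ^ 209 ^ 127 ^ 254 ^ 77 ^ 24 = 54

54


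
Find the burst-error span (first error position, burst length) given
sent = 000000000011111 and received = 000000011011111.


XOR: 000000011000000

Burst at position 7, length 2


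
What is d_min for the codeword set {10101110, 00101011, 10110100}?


Comparing all pairs, minimum distance: 3
Can detect 2 errors, correct 1 errors

3


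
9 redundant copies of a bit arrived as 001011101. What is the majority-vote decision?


Ones: 5 out of 9
Threshold: 5

1 (5/9 voted 1)


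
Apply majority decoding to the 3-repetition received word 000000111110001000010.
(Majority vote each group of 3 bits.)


Groups: 000, 000, 111, 110, 001, 000, 010
Majority votes: 0011000

0011000


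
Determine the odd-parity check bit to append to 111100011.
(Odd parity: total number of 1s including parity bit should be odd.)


Number of 1s in data: 6
Parity bit: 1

1


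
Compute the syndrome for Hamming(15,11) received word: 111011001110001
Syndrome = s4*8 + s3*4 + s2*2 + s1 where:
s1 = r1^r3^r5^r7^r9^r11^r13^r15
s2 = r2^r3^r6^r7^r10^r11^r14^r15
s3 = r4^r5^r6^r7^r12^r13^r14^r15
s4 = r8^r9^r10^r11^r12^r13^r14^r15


s1=0, s2=0, s3=1, s4=0

Syndrome = 4 (error at position 4)


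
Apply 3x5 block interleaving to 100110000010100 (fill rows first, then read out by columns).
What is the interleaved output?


Matrix:
  10011
  00000
  10100
Read columns: 101000001100100

101000001100100


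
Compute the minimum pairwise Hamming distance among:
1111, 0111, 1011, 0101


Comparing all pairs, minimum distance: 1
Can detect 0 errors, correct 0 errors

1


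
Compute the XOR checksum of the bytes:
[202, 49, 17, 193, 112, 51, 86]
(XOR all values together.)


XOR chain: 202 ^ 49 ^ 17 ^ 193 ^ 112 ^ 51 ^ 86 = 62

62


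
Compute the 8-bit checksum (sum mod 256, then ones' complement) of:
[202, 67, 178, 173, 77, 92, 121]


Sum = 910 mod 256 = 142
Complement = 113

113


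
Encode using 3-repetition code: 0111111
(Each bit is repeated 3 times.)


Each bit -> 3 copies

000111111111111111111


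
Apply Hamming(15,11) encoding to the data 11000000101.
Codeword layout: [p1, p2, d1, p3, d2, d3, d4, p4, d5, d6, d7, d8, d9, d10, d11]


Parity bits: p1=0, p2=0, p3=1, p4=0

001110000000101


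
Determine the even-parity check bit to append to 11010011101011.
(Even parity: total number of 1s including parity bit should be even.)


Number of 1s in data: 9
Parity bit: 1

1


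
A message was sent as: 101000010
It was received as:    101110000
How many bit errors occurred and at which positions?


XOR: 000110010

3 error(s) at position(s): 3, 4, 7


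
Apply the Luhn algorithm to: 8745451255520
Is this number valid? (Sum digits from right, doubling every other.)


Luhn sum = 43
43 mod 10 = 3

Invalid (Luhn sum mod 10 = 3)


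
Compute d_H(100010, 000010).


XOR: 100000
Count of 1s: 1

1


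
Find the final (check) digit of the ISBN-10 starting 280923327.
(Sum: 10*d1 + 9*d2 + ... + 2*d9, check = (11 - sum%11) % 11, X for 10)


Weighted sum: 214
214 mod 11 = 5

Check digit: 6


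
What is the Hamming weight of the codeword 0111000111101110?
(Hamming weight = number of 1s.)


Counting 1s in 0111000111101110

10


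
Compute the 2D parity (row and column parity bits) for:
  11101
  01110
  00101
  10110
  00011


Row parities: 01010
Column parities: 00011

Row P: 01010, Col P: 00011, Corner: 0


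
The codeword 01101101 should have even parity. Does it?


Number of 1s: 5

No, parity error (5 ones)


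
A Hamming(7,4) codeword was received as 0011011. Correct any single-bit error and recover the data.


Syndrome = 6: error at position 6

Data: 1001 (corrected bit 6)


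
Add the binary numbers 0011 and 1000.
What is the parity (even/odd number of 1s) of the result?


0011 = 3
1000 = 8
Sum = 11 = 1011
1s count = 3

odd parity (3 ones in 1011)


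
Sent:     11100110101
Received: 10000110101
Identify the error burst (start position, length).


XOR: 01100000000

Burst at position 1, length 2


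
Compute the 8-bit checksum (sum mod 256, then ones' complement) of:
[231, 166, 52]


Sum = 449 mod 256 = 193
Complement = 62

62


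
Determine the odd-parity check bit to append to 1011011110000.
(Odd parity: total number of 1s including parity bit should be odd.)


Number of 1s in data: 7
Parity bit: 0

0


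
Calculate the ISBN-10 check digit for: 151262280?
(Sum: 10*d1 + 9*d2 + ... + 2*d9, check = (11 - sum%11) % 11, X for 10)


Weighted sum: 155
155 mod 11 = 1

Check digit: X


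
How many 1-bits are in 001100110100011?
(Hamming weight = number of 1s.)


Counting 1s in 001100110100011

7


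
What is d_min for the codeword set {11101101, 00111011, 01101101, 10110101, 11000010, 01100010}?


Comparing all pairs, minimum distance: 1
Can detect 0 errors, correct 0 errors

1


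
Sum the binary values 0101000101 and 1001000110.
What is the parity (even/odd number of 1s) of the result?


0101000101 = 325
1001000110 = 582
Sum = 907 = 1110001011
1s count = 6

even parity (6 ones in 1110001011)


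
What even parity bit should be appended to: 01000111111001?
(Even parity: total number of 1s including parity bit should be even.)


Number of 1s in data: 8
Parity bit: 0

0


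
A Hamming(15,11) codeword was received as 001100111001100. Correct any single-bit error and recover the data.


Syndrome = 0: no error detected

Data: 10011001100 (no errors)


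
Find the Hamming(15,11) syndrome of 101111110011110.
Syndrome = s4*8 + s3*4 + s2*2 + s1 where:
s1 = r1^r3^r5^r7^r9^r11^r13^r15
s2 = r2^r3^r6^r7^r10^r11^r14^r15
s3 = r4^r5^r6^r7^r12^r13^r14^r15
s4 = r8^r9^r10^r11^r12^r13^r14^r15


s1=0, s2=1, s3=1, s4=1

Syndrome = 14 (error at position 14)


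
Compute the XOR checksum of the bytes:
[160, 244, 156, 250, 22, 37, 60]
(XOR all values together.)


XOR chain: 160 ^ 244 ^ 156 ^ 250 ^ 22 ^ 37 ^ 60 = 61

61


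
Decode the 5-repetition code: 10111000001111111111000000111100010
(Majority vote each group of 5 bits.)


Groups: 10111, 00000, 11111, 11111, 00000, 01111, 00010
Majority votes: 1011010

1011010


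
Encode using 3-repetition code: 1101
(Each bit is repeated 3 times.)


Each bit -> 3 copies

111111000111


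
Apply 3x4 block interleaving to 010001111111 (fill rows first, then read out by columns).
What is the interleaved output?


Matrix:
  0100
  0111
  1111
Read columns: 001111011011

001111011011


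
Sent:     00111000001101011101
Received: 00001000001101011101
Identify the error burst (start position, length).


XOR: 00110000000000000000

Burst at position 2, length 2


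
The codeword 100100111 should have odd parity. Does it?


Number of 1s: 5

Yes, parity is correct (5 ones)


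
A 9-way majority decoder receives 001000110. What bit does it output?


Ones: 3 out of 9
Threshold: 5

0 (3/9 voted 1)


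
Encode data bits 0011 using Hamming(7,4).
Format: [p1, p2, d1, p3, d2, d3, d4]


Parity bits: p1=1, p2=0, p3=0

1000011


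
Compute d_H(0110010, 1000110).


XOR: 1110100
Count of 1s: 4

4


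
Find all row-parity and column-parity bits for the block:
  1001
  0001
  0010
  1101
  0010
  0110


Row parities: 011110
Column parities: 0011

Row P: 011110, Col P: 0011, Corner: 0


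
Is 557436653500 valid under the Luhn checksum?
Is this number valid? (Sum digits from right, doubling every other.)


Luhn sum = 46
46 mod 10 = 6

Invalid (Luhn sum mod 10 = 6)


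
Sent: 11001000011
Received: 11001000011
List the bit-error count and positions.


XOR: 00000000000

0 errors (received matches sent)


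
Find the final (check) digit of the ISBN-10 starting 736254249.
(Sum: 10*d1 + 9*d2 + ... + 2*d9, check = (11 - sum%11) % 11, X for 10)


Weighted sum: 247
247 mod 11 = 5

Check digit: 6


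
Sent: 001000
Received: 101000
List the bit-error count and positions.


XOR: 100000

1 error(s) at position(s): 0


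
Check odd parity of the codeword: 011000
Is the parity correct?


Number of 1s: 2

No, parity error (2 ones)


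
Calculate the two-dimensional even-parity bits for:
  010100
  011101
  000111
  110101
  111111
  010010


Row parities: 001000
Column parities: 010110

Row P: 001000, Col P: 010110, Corner: 1


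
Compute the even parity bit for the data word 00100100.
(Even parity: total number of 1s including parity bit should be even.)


Number of 1s in data: 2
Parity bit: 0

0


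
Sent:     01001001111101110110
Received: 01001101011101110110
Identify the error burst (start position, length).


XOR: 00000100100000000000

Burst at position 5, length 4


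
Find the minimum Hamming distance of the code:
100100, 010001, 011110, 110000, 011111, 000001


Comparing all pairs, minimum distance: 1
Can detect 0 errors, correct 0 errors

1


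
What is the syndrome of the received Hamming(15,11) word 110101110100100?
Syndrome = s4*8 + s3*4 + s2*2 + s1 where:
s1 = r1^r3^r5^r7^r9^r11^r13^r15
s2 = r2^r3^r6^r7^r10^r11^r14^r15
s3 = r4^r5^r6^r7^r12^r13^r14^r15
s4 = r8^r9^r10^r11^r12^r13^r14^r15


s1=1, s2=0, s3=0, s4=1

Syndrome = 9 (error at position 9)


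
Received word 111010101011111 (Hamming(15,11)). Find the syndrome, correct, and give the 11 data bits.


Syndrome = 0: no error detected

Data: 11011011111 (no errors)


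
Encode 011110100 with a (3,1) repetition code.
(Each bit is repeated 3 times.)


Each bit -> 3 copies

000111111111111000111000000


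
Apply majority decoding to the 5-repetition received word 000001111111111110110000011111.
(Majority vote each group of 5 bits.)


Groups: 00000, 11111, 11111, 11011, 00000, 11111
Majority votes: 011101

011101


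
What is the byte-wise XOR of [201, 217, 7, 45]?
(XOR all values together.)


XOR chain: 201 ^ 217 ^ 7 ^ 45 = 58

58


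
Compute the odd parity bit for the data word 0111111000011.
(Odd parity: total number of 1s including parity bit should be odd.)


Number of 1s in data: 8
Parity bit: 1

1


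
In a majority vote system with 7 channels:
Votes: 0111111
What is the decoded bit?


Ones: 6 out of 7
Threshold: 4

1 (6/7 voted 1)


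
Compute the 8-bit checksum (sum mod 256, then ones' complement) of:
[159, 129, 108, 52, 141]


Sum = 589 mod 256 = 77
Complement = 178

178


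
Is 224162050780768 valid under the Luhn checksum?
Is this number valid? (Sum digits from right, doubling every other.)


Luhn sum = 54
54 mod 10 = 4

Invalid (Luhn sum mod 10 = 4)


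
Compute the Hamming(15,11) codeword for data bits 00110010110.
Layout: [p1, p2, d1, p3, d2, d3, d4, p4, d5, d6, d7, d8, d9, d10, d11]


Parity bits: p1=1, p2=0, p3=0, p4=1

100001110010110


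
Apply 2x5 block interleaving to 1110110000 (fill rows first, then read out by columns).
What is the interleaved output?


Matrix:
  11101
  10000
Read columns: 1110100010

1110100010


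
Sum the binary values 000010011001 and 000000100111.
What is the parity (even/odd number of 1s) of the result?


000010011001 = 153
000000100111 = 39
Sum = 192 = 11000000
1s count = 2

even parity (2 ones in 11000000)
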